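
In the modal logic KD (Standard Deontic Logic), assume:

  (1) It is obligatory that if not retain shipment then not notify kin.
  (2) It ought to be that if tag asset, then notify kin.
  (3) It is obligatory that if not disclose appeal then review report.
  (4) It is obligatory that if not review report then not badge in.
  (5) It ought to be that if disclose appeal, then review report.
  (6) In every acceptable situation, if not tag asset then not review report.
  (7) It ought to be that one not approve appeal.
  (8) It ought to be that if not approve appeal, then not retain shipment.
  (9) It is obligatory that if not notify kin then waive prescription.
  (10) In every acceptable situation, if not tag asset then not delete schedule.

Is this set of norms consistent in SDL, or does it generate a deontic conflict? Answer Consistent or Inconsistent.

Inconsistent

By case analysis on ¬disclose_appeal: premise 3 gives O(¬disclose_appeal → review_report) and premise 5 gives O(disclose_appeal → review_report), so O(review_report) either way.
Premise 6, O(¬tag_asset → ¬review_report), contraposes to O(review_report → tag_asset); with O(review_report) we get O(tag_asset).
Premise 2 is O(tag_asset → notify_kin); since O(tag_asset), deontic closure gives O(notify_kin).
Premise 1 is O(¬retain_shipment → ¬notify_kin); contrapositively O(notify_kin → retain_shipment). Since O(notify_kin) holds, K gives O(retain_shipment).
Premise 8, O(¬approve_appeal → ¬retain_shipment), contraposes to O(retain_shipment → approve_appeal); with O(retain_shipment) we get O(approve_appeal).
Yet premise 7 states O(¬approve_appeal).
We now have both O(approve_appeal) and O(¬approve_appeal) — approve_appeal is simultaneously obligatory and forbidden, violating the D-axiom.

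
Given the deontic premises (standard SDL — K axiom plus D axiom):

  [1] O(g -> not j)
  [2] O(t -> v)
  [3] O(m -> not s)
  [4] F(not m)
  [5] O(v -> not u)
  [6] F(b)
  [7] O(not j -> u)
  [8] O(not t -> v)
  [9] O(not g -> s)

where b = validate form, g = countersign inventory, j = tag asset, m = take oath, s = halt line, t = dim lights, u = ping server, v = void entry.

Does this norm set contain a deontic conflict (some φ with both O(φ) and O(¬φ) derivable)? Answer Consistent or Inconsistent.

Inconsistent

Premises 2 and 8 are O(t -> v) and O(not t -> v); every ideal world satisfies t or not t, so in either case v holds — hence O(v).
With premise 5, O(v -> not u), the K-axiom yields O(not u).
The contrapositive of premise 7 (O(not j -> u)) is O(not u -> j), and O(not u) is already established, so O(j).
The contrapositive of premise 1 (O(g -> not j)) is O(j -> not g), and O(j) is already established, so O(not g).
Premise 9 is O(not g -> s); since O(not g), deontic closure gives O(s).
Premise 3 is O(m -> not s); contrapositively O(s -> not m). Since O(s) holds, K gives O(not m).
However, F(not m) at premise 4 amounts to O(m).
We now have both O(not m) and O(m) — m is simultaneously obligatory and forbidden, violating the D-axiom.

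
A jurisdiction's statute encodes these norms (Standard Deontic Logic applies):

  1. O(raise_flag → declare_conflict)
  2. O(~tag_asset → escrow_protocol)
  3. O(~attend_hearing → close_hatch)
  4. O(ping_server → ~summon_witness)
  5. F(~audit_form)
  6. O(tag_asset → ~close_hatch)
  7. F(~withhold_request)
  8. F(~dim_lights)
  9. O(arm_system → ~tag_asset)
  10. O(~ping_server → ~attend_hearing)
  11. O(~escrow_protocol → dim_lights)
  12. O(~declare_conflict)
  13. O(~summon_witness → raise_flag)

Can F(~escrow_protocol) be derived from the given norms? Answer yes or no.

Yes

From premise 12 we have O(~declare_conflict).
Premise 1 is O(raise_flag → declare_conflict); contrapositively O(~declare_conflict → ~raise_flag). Since O(~declare_conflict) holds, K gives O(~raise_flag).
Premise 13 is O(~summon_witness → raise_flag); contrapositively O(~raise_flag → summon_witness). Since O(~raise_flag) holds, K gives O(summon_witness).
Premise 4 is O(ping_server → ~summon_witness); contrapositively O(summon_witness → ~ping_server). Since O(summon_witness) holds, K gives O(~ping_server).
Premise 10 is O(~ping_server → ~attend_hearing); since O(~ping_server), deontic closure gives O(~attend_hearing).
Premise 3 is O(~attend_hearing → close_hatch); since O(~attend_hearing), deontic closure gives O(close_hatch).
Premise 6, O(tag_asset → ~close_hatch), contraposes to O(close_hatch → ~tag_asset); with O(close_hatch) we get O(~tag_asset).
Applying K to premise 2 (O(~tag_asset → escrow_protocol)) and O(~tag_asset) yields O(escrow_protocol).
Premises 5, 7, 8, 9, 11 do not contribute to this derivation.
So O(escrow_protocol) holds, i.e. F(~escrow_protocol). The claim follows.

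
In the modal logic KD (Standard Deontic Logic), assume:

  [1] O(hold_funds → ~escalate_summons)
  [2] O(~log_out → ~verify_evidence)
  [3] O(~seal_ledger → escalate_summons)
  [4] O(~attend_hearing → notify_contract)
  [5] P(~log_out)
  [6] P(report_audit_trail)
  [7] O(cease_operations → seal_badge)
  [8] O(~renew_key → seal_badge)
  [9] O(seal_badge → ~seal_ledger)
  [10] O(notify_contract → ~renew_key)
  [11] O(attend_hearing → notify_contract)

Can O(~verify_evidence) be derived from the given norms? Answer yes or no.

Premise 2 is O(~log_out → ~verify_evidence), but O(~log_out) is not derivable from the premises (the permission P(~log_out) asserts only ~O(log_out), not O(~log_out)), so it does not yield O(~verify_evidence).
No other premise forces O(~verify_evidence). An ideal world satisfying every premise can still have ~verify_evidence false, so O(~verify_evidence) is not derivable.

No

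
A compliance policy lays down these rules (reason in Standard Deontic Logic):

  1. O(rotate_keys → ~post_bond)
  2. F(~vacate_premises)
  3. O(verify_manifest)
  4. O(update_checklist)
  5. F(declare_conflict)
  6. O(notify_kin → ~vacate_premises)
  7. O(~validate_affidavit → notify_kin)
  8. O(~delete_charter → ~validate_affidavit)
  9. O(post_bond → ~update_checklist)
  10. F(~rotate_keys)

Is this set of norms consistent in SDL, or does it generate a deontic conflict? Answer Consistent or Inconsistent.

Premise 9 is O(post_bond → ~update_checklist), but O(post_bond) is not derivable from the premises, so it does not yield O(~update_checklist).
So O(~update_checklist) is not derivable, and the apparent clash with O(update_checklist) does not arise.
A world satisfying every obligation exists (e.g. declare_conflict=false, delete_charter=true, notify_kin=false, post_bond=false, rotate_keys=true, update_checklist=true, vacate_premises=true, validate_affidavit=true, verify_manifest=true); no atom is both obligatory and forbidden, so the set is consistent.

Consistent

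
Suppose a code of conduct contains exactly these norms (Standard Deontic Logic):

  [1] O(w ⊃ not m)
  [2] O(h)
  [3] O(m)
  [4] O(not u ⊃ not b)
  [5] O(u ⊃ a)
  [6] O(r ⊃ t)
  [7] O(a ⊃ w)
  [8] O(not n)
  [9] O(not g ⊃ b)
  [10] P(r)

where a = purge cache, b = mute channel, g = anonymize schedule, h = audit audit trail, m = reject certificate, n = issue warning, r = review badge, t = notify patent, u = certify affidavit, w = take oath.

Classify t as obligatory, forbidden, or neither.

Premise 6 is O(r ⊃ t), but O(r) is not derivable from the premises (the permission P(r) asserts only not O(not r), not O(r)), so it does not yield O(t).
No premise or chain of K-axiom applications forces O(t), and none forces O(not t). So t is neither obligatory nor forbidden under these norms.

Neither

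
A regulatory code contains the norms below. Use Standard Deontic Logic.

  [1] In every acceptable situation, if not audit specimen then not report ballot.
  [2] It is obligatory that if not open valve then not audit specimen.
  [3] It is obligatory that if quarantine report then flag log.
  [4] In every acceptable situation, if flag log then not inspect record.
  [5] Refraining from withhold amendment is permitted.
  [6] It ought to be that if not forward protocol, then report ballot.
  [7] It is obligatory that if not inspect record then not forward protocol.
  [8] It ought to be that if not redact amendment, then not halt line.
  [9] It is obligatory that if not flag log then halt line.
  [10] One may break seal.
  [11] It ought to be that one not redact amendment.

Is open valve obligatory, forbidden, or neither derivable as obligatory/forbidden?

Premise 11 gives O(¬redact_amendment).
Premise 8 is O(¬redact_amendment → ¬halt_line); since O(¬redact_amendment), deontic closure gives O(¬halt_line).
Premise 9, O(¬flag_log → halt_line), contraposes to O(¬halt_line → flag_log); with O(¬halt_line) we get O(flag_log).
With premise 4, O(flag_log → ¬inspect_record), the K-axiom yields O(¬inspect_record).
With premise 7, O(¬inspect_record → ¬forward_protocol), the K-axiom yields O(¬forward_protocol).
From O(¬forward_protocol) and premise 6, O(¬forward_protocol → report_ballot), we obtain O(report_ballot).
Premise 1 is O(¬audit_specimen → ¬report_ballot); contrapositively O(report_ballot → audit_specimen). Since O(report_ballot) holds, K gives O(audit_specimen).
Premise 2, O(¬open_valve → ¬audit_specimen), contraposes to O(audit_specimen → open_valve); with O(audit_specimen) we get O(open_valve).
Premises 3, 5, 10 do not contribute to this derivation.
Hence open_valve is obligatory.

Obligatory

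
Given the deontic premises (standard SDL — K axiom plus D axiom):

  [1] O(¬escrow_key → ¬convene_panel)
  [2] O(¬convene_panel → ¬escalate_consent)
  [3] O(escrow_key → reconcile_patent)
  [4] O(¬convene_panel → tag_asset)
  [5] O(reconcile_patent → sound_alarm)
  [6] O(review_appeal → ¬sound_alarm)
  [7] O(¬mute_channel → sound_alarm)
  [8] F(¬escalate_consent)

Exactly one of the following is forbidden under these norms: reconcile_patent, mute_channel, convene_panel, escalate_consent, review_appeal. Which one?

review_appeal

Premise 8 is F(¬escalate_consent), i.e. O(escalate_consent).
The contrapositive of premise 2 (O(¬convene_panel → ¬escalate_consent)) is O(escalate_consent → convene_panel), and O(escalate_consent) is already established, so O(convene_panel).
Premise 1 is O(¬escrow_key → ¬convene_panel); contrapositively O(convene_panel → escrow_key). Since O(convene_panel) holds, K gives O(escrow_key).
From O(escrow_key) and premise 3, O(escrow_key → reconcile_patent), we obtain O(reconcile_patent).
Premise 5 is O(reconcile_patent → sound_alarm); since O(reconcile_patent), deontic closure gives O(sound_alarm).
The contrapositive of premise 6 (O(review_appeal → ¬sound_alarm)) is O(sound_alarm → ¬review_appeal), and O(sound_alarm) is already established, so O(¬review_appeal).
So O(¬review_appeal) holds, i.e. review_appeal is forbidden. None of the other listed options is forbidden under the premises.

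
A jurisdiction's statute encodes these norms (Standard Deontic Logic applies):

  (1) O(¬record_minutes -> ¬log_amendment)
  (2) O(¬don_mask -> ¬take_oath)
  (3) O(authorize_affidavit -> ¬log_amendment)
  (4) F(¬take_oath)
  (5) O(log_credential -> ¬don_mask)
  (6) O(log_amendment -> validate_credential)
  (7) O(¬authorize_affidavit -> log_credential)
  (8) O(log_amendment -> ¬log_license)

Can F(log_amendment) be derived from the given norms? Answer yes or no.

Yes

F(¬take_oath) at premise 4 means O(take_oath).
Premise 2, O(¬don_mask -> ¬take_oath), contraposes to O(take_oath -> don_mask); with O(take_oath) we get O(don_mask).
Premise 5, O(log_credential -> ¬don_mask), contraposes to O(don_mask -> ¬log_credential); with O(don_mask) we get O(¬log_credential).
Premise 7 is O(¬authorize_affidavit -> log_credential); contrapositively O(¬log_credential -> authorize_affidavit). Since O(¬log_credential) holds, K gives O(authorize_affidavit).
From O(authorize_affidavit) and premise 3, O(authorize_affidavit -> ¬log_amendment), we obtain O(¬log_amendment).
Premises 1, 6, 8 do not contribute to this derivation.
So O(¬log_amendment) holds, i.e. F(log_amendment). The claim follows.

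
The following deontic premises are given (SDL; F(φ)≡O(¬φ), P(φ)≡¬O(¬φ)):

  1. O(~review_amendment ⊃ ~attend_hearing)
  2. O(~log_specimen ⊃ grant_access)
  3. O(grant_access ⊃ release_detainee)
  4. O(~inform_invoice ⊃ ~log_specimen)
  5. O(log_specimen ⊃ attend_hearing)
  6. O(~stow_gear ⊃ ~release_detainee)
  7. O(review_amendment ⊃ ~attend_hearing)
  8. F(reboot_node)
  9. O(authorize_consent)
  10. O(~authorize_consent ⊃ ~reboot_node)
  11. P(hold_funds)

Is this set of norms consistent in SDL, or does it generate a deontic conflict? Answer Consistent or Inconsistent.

Premise 10 is O(~authorize_consent ⊃ ~reboot_node); even if O(~reboot_node) held, inferring O(~authorize_consent) would be affirming the consequent — invalid.
So O(~authorize_consent) is not derivable, and the apparent clash with O(authorize_consent) does not arise.
A world satisfying every obligation exists (e.g. attend_hearing=false, authorize_consent=true, grant_access=true, hold_funds=false, inform_invoice=false, log_specimen=false, reboot_node=false, release_detainee=true, review_amendment=false, stow_gear=true); no atom is both obligatory and forbidden, so the set is consistent.

Consistent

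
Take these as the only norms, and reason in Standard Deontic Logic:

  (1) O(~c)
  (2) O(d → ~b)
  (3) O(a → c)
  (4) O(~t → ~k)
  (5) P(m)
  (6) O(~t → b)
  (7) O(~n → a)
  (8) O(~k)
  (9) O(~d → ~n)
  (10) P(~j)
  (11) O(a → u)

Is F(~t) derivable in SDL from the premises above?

Premise 1 gives O(~c).
Premise 3 is O(a → c); contrapositively O(~c → ~a). Since O(~c) holds, K gives O(~a).
The contrapositive of premise 7 (O(~n → a)) is O(~a → n), and O(~a) is already established, so O(n).
Premise 9, O(~d → ~n), contraposes to O(n → d); with O(n) we get O(d).
Applying K to premise 2 (O(d → ~b)) and O(d) yields O(~b).
Premise 6, O(~t → b), contraposes to O(~b → t); with O(~b) we get O(t).
Premises 4, 5, 8, 10, 11 do not contribute to this derivation.
So O(t) holds, i.e. F(~t). The claim follows.

Yes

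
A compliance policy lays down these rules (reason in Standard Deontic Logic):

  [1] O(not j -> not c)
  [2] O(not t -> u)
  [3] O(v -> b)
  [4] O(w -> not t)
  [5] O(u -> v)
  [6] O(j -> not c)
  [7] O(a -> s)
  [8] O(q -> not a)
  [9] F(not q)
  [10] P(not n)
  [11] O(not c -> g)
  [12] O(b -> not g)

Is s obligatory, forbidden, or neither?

Premise 7 is O(a -> s), but O(a) is not derivable from the premises, so it does not yield O(s).
No premise or chain of K-axiom applications forces O(s), and none forces O(not s). So s is neither obligatory nor forbidden under these norms.

Neither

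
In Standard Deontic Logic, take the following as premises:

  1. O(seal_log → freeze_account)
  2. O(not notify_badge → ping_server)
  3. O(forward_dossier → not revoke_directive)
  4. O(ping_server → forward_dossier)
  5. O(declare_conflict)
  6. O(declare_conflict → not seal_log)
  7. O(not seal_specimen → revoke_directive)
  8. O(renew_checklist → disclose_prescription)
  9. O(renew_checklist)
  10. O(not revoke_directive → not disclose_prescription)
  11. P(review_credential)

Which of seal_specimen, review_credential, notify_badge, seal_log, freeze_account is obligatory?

notify_badge

Premise 9 states O(renew_checklist) outright.
Premise 8 is O(renew_checklist → disclose_prescription); since O(renew_checklist), deontic closure gives O(disclose_prescription).
Premise 10, O(not revoke_directive → not disclose_prescription), contraposes to O(disclose_prescription → revoke_directive); with O(disclose_prescription) we get O(revoke_directive).
Premise 3 is O(forward_dossier → not revoke_directive); contrapositively O(revoke_directive → not forward_dossier). Since O(revoke_directive) holds, K gives O(not forward_dossier).
Premise 4 is O(ping_server → forward_dossier); contrapositively O(not forward_dossier → not ping_server). Since O(not forward_dossier) holds, K gives O(not ping_server).
The contrapositive of premise 2 (O(not notify_badge → ping_server)) is O(not ping_server → notify_badge), and O(not ping_server) is already established, so O(notify_badge).
So O(notify_badge) holds — notify_badge is obligatory. None of the other listed options is made obligatory by any chain of premises.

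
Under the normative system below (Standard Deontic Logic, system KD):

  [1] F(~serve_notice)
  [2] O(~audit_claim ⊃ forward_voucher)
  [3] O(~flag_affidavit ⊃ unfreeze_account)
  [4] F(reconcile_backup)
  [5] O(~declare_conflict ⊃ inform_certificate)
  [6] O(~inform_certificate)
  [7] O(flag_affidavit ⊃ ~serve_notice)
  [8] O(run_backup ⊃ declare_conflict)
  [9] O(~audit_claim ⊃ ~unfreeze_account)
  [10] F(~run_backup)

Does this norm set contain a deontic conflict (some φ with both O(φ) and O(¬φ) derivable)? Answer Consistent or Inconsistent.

Premise 5 is O(~declare_conflict ⊃ inform_certificate), but O(~declare_conflict) is not derivable from the premises, so it does not yield O(inform_certificate).
So O(inform_certificate) is not derivable, and the apparent clash with O(~inform_certificate) does not arise.
A world satisfying every obligation exists (e.g. audit_claim=true, declare_conflict=true, flag_affidavit=false, forward_voucher=false, inform_certificate=false, reconcile_backup=false, run_backup=true, serve_notice=true, unfreeze_account=true); no atom is both obligatory and forbidden, so the set is consistent.

Consistent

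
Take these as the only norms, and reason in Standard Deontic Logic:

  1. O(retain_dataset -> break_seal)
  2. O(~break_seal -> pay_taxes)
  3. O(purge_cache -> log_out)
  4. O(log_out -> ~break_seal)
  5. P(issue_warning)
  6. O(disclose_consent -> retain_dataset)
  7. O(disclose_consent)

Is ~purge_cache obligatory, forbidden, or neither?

Obligatory

Premise 7 gives O(disclose_consent).
Premise 6 is O(disclose_consent -> retain_dataset); since O(disclose_consent), deontic closure gives O(retain_dataset).
Premise 1 is O(retain_dataset -> break_seal); since O(retain_dataset), deontic closure gives O(break_seal).
Premise 4 is O(log_out -> ~break_seal); contrapositively O(break_seal -> ~log_out). Since O(break_seal) holds, K gives O(~log_out).
Premise 3, O(purge_cache -> log_out), contraposes to O(~log_out -> ~purge_cache); with O(~log_out) we get O(~purge_cache).
Premises 2, 5 do not contribute to this derivation.
Hence ~purge_cache is obligatory.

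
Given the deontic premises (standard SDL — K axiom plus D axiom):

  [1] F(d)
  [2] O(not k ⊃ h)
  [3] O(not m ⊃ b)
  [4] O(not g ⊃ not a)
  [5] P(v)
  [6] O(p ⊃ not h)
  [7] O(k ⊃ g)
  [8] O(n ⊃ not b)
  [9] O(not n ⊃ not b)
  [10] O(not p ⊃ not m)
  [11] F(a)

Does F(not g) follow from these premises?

Yes

By case analysis on n: premise 8 gives O(n ⊃ not b) and premise 9 gives O(not n ⊃ not b), so O(not b) either way.
The contrapositive of premise 3 (O(not m ⊃ b)) is O(not b ⊃ m), and O(not b) is already established, so O(m).
Premise 10 is O(not p ⊃ not m); contrapositively O(m ⊃ p). Since O(m) holds, K gives O(p).
Applying K to premise 6 (O(p ⊃ not h)) and O(p) yields O(not h).
The contrapositive of premise 2 (O(not k ⊃ h)) is O(not h ⊃ k), and O(not h) is already established, so O(k).
Applying K to premise 7 (O(k ⊃ g)) and O(k) yields O(g).
Premises 1, 4, 5, 11 do not contribute to this derivation.
So O(g) holds, i.e. F(not g). The claim follows.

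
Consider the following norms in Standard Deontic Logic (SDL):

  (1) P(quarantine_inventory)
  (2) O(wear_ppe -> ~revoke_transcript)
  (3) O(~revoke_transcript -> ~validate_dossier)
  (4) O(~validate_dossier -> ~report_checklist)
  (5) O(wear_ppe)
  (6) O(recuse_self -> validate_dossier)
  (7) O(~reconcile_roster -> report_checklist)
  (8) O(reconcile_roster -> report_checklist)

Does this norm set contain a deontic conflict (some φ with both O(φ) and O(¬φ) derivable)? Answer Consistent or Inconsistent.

By case analysis on ~reconcile_roster: premise 7 gives O(~reconcile_roster -> report_checklist) and premise 8 gives O(reconcile_roster -> report_checklist), so O(report_checklist) either way.
Premise 4, O(~validate_dossier -> ~report_checklist), contraposes to O(report_checklist -> validate_dossier); with O(report_checklist) we get O(validate_dossier).
The contrapositive of premise 3 (O(~revoke_transcript -> ~validate_dossier)) is O(validate_dossier -> revoke_transcript), and O(validate_dossier) is already established, so O(revoke_transcript).
Premise 2, O(wear_ppe -> ~revoke_transcript), contraposes to O(revoke_transcript -> ~wear_ppe); with O(revoke_transcript) we get O(~wear_ppe).
However, premise 5 gives O(wear_ppe).
We now have both O(~wear_ppe) and O(wear_ppe) — wear_ppe is simultaneously obligatory and forbidden, violating the D-axiom.

Inconsistent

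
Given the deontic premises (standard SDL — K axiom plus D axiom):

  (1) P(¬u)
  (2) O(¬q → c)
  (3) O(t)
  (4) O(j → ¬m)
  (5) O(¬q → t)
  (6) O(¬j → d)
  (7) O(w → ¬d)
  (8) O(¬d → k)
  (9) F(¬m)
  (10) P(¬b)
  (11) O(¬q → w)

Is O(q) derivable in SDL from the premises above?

Yes

Premise 9, F(¬m), is equivalent to O(m).
The contrapositive of premise 4 (O(j → ¬m)) is O(m → ¬j), and O(m) is already established, so O(¬j).
From O(¬j) and premise 6, O(¬j → d), we obtain O(d).
Premise 7 is O(w → ¬d); contrapositively O(d → ¬w). Since O(d) holds, K gives O(¬w).
Premise 11 is O(¬q → w); contrapositively O(¬w → q). Since O(¬w) holds, K gives O(q).
Premises 1, 2, 3, 5, 8, 10 do not contribute to this derivation.
So O(q) follows.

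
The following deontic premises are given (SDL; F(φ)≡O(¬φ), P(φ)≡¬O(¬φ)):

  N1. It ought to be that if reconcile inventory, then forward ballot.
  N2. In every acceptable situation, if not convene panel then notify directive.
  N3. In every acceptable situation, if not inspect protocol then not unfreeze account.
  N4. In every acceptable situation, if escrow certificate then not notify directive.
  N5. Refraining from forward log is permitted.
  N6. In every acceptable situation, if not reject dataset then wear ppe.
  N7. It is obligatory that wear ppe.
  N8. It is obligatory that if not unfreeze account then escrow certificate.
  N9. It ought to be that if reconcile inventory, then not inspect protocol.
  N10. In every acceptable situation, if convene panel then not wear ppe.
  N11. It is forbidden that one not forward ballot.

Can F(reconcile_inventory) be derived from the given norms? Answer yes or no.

Yes

Premise 7 states O(wear_ppe) outright.
Premise 10, O(convene_panel → ¬wear_ppe), contraposes to O(wear_ppe → ¬convene_panel); with O(wear_ppe) we get O(¬convene_panel).
From O(¬convene_panel) and premise 2, O(¬convene_panel → notify_directive), we obtain O(notify_directive).
The contrapositive of premise 4 (O(escrow_certificate → ¬notify_directive)) is O(notify_directive → ¬escrow_certificate), and O(notify_directive) is already established, so O(¬escrow_certificate).
Premise 8 is O(¬unfreeze_account → escrow_certificate); contrapositively O(¬escrow_certificate → unfreeze_account). Since O(¬escrow_certificate) holds, K gives O(unfreeze_account).
Premise 3, O(¬inspect_protocol → ¬unfreeze_account), contraposes to O(unfreeze_account → inspect_protocol); with O(unfreeze_account) we get O(inspect_protocol).
Premise 9, O(reconcile_inventory → ¬inspect_protocol), contraposes to O(inspect_protocol → ¬reconcile_inventory); with O(inspect_protocol) we get O(¬reconcile_inventory).
Premises 1, 5, 6, 11 do not contribute to this derivation.
So O(¬reconcile_inventory) holds, i.e. F(reconcile_inventory). The claim follows.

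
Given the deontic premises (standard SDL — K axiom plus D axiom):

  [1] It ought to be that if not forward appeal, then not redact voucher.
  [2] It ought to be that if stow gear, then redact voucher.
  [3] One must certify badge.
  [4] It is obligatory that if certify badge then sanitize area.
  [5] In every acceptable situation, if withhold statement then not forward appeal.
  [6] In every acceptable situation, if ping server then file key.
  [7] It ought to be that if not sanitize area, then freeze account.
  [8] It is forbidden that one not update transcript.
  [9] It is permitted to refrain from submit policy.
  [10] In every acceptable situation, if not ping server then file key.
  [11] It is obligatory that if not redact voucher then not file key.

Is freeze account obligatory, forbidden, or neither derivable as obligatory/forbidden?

Neither

Premise 7 is O(¬sanitize_area → freeze_account), but O(¬sanitize_area) is not derivable from the premises, so it does not yield O(freeze_account).
No premise or chain of K-axiom applications forces O(freeze_account), and none forces O(¬freeze_account). So freeze_account is neither obligatory nor forbidden under these norms.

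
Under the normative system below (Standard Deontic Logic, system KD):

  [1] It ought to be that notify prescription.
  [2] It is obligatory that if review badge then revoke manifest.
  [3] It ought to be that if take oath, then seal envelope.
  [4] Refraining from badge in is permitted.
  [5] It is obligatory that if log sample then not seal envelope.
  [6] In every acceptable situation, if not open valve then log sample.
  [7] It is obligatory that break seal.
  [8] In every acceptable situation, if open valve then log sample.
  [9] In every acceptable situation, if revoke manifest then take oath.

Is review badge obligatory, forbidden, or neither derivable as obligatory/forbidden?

Forbidden

Premises 8 and 6 are O(open_valve → log_sample) and O(¬open_valve → log_sample); every ideal world satisfies open_valve or ¬open_valve, so in either case log_sample holds — hence O(log_sample).
Premise 5 is O(log_sample → ¬seal_envelope); since O(log_sample), deontic closure gives O(¬seal_envelope).
Premise 3, O(take_oath → seal_envelope), contraposes to O(¬seal_envelope → ¬take_oath); with O(¬seal_envelope) we get O(¬take_oath).
The contrapositive of premise 9 (O(revoke_manifest → take_oath)) is O(¬take_oath → ¬revoke_manifest), and O(¬take_oath) is already established, so O(¬revoke_manifest).
The contrapositive of premise 2 (O(review_badge → revoke_manifest)) is O(¬revoke_manifest → ¬review_badge), and O(¬revoke_manifest) is already established, so O(¬review_badge).
Premises 1, 4, 7 do not contribute to this derivation.
Thus O(¬review_badge), which is F(review_badge): review_badge is forbidden.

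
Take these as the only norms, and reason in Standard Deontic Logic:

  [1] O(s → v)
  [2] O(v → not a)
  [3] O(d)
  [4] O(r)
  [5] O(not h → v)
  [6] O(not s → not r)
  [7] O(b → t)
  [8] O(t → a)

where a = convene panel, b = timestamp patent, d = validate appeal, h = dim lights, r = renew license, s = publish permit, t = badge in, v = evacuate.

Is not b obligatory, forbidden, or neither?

Obligatory

Premise 4 gives O(r).
The contrapositive of premise 6 (O(not s → not r)) is O(r → s), and O(r) is already established, so O(s).
Applying K to premise 1 (O(s → v)) and O(s) yields O(v).
From O(v) and premise 2, O(v → not a), we obtain O(not a).
Premise 8, O(t → a), contraposes to O(not a → not t); with O(not a) we get O(not t).
Premise 7, O(b → t), contraposes to O(not t → not b); with O(not t) we get O(not b).
Premises 3, 5 do not contribute to this derivation.
Hence not b is obligatory.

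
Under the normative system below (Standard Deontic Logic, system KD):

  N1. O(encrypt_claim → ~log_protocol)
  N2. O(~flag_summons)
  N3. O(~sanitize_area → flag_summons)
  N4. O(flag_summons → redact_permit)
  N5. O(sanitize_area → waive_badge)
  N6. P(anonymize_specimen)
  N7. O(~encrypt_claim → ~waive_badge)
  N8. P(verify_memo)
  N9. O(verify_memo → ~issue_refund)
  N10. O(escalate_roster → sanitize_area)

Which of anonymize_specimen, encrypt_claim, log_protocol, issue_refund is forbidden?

log_protocol

Premise 2 states O(~flag_summons) outright.
Premise 3 is O(~sanitize_area → flag_summons); contrapositively O(~flag_summons → sanitize_area). Since O(~flag_summons) holds, K gives O(sanitize_area).
Applying K to premise 5 (O(sanitize_area → waive_badge)) and O(sanitize_area) yields O(waive_badge).
Premise 7 is O(~encrypt_claim → ~waive_badge); contrapositively O(waive_badge → encrypt_claim). Since O(waive_badge) holds, K gives O(encrypt_claim).
From O(encrypt_claim) and premise 1, O(encrypt_claim → ~log_protocol), we obtain O(~log_protocol).
So O(~log_protocol) holds, i.e. log_protocol is forbidden. None of the other listed options is forbidden under the premises.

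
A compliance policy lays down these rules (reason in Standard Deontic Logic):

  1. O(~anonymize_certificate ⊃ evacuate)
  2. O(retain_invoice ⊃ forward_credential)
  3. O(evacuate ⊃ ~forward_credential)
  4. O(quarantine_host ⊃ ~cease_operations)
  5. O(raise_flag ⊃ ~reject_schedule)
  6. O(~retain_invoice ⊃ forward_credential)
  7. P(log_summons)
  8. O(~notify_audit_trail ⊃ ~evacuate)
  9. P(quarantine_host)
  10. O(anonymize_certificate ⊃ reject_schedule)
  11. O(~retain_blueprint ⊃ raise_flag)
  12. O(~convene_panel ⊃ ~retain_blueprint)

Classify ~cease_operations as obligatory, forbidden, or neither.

Premise 4 is O(quarantine_host ⊃ ~cease_operations), but O(quarantine_host) is not derivable from the premises (the permission P(quarantine_host) asserts only ~O(~quarantine_host), not O(quarantine_host)), so it does not yield O(~cease_operations).
No premise or chain of K-axiom applications forces O(~cease_operations), and none forces O(cease_operations). So ~cease_operations is neither obligatory nor forbidden under these norms.

Neither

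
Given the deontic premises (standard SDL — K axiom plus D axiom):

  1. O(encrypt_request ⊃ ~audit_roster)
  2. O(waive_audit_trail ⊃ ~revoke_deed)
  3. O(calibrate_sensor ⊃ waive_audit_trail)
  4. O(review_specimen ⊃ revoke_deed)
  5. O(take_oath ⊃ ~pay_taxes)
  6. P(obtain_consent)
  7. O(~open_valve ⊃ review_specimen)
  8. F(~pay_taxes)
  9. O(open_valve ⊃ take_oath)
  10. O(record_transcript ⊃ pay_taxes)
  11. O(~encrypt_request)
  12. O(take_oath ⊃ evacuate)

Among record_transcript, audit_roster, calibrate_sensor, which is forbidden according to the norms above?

Premise 8, F(~pay_taxes), is equivalent to O(pay_taxes).
Premise 5 is O(take_oath ⊃ ~pay_taxes); contrapositively O(pay_taxes ⊃ ~take_oath). Since O(pay_taxes) holds, K gives O(~take_oath).
Premise 9 is O(open_valve ⊃ take_oath); contrapositively O(~take_oath ⊃ ~open_valve). Since O(~take_oath) holds, K gives O(~open_valve).
From O(~open_valve) and premise 7, O(~open_valve ⊃ review_specimen), we obtain O(review_specimen).
From O(review_specimen) and premise 4, O(review_specimen ⊃ revoke_deed), we obtain O(revoke_deed).
The contrapositive of premise 2 (O(waive_audit_trail ⊃ ~revoke_deed)) is O(revoke_deed ⊃ ~waive_audit_trail), and O(revoke_deed) is already established, so O(~waive_audit_trail).
Premise 3, O(calibrate_sensor ⊃ waive_audit_trail), contraposes to O(~waive_audit_trail ⊃ ~calibrate_sensor); with O(~waive_audit_trail) we get O(~calibrate_sensor).
So O(~calibrate_sensor) holds, i.e. calibrate_sensor is forbidden. None of the other listed options is forbidden under the premises.

calibrate_sensor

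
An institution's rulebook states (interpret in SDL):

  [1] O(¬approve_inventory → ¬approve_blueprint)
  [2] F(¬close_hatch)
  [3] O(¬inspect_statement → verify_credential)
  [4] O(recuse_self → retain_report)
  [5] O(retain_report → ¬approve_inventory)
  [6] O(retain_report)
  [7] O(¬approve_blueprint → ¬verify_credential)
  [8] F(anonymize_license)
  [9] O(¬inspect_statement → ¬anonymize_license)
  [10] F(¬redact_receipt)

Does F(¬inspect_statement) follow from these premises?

Yes

From premise 6 we have O(retain_report).
With premise 5, O(retain_report → ¬approve_inventory), the K-axiom yields O(¬approve_inventory).
With premise 1, O(¬approve_inventory → ¬approve_blueprint), the K-axiom yields O(¬approve_blueprint).
From O(¬approve_blueprint) and premise 7, O(¬approve_blueprint → ¬verify_credential), we obtain O(¬verify_credential).
Premise 3 is O(¬inspect_statement → verify_credential); contrapositively O(¬verify_credential → inspect_statement). Since O(¬verify_credential) holds, K gives O(inspect_statement).
Premises 2, 4, 8, 9, 10 do not contribute to this derivation.
So O(inspect_statement) holds, i.e. F(¬inspect_statement). The claim follows.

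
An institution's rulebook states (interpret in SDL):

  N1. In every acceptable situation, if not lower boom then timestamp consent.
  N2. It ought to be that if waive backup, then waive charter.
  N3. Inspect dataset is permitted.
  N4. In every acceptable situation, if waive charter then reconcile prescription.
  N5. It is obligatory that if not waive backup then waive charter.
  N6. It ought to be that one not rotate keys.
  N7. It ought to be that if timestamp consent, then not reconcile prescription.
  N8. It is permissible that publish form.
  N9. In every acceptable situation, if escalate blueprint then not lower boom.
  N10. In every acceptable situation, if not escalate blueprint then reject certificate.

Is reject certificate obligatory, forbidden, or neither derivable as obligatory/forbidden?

Obligatory

Premises 2 and 5 are O(waive_backup → waive_charter) and O(¬waive_backup → waive_charter); every ideal world satisfies waive_backup or ¬waive_backup, so in either case waive_charter holds — hence O(waive_charter).
Premise 4 is O(waive_charter → reconcile_prescription); since O(waive_charter), deontic closure gives O(reconcile_prescription).
Premise 7 is O(timestamp_consent → ¬reconcile_prescription); contrapositively O(reconcile_prescription → ¬timestamp_consent). Since O(reconcile_prescription) holds, K gives O(¬timestamp_consent).
Premise 1 is O(¬lower_boom → timestamp_consent); contrapositively O(¬timestamp_consent → lower_boom). Since O(¬timestamp_consent) holds, K gives O(lower_boom).
Premise 9, O(escalate_blueprint → ¬lower_boom), contraposes to O(lower_boom → ¬escalate_blueprint); with O(lower_boom) we get O(¬escalate_blueprint).
Premise 10 is O(¬escalate_blueprint → reject_certificate); since O(¬escalate_blueprint), deontic closure gives O(reject_certificate).
Premises 3, 6, 8 do not contribute to this derivation.
Hence reject_certificate is obligatory.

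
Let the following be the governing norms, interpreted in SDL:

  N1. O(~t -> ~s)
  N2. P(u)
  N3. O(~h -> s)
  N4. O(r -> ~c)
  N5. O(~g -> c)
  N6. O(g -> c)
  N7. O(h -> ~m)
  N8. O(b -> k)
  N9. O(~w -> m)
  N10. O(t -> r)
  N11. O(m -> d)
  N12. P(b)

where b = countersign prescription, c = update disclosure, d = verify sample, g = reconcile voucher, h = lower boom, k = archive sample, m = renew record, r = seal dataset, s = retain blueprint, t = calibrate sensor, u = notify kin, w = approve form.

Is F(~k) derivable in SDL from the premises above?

Premise 8 is O(b -> k), but O(b) is not derivable from the premises (the permission P(b) asserts only ~O(~b), not O(b)), so it does not yield O(k).
No other premise forces O(k). An ideal world satisfying every premise can still have ~k true, so F(~k) is not derivable.

No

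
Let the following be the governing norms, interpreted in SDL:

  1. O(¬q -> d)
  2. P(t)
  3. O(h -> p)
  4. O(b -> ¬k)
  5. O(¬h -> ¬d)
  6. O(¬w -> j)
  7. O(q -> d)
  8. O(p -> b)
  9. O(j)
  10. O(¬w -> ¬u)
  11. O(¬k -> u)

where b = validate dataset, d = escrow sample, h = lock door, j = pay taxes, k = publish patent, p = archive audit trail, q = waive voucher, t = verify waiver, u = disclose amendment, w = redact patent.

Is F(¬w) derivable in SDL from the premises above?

Yes

By case analysis on q: premise 7 gives O(q -> d) and premise 1 gives O(¬q -> d), so O(d) either way.
Premise 5 is O(¬h -> ¬d); contrapositively O(d -> h). Since O(d) holds, K gives O(h).
From O(h) and premise 3, O(h -> p), we obtain O(p).
From O(p) and premise 8, O(p -> b), we obtain O(b).
Applying K to premise 4 (O(b -> ¬k)) and O(b) yields O(¬k).
Applying K to premise 11 (O(¬k -> u)) and O(¬k) yields O(u).
Premise 10 is O(¬w -> ¬u); contrapositively O(u -> w). Since O(u) holds, K gives O(w).
Premises 2, 6, 9 do not contribute to this derivation.
So O(w) holds, i.e. F(¬w). The claim follows.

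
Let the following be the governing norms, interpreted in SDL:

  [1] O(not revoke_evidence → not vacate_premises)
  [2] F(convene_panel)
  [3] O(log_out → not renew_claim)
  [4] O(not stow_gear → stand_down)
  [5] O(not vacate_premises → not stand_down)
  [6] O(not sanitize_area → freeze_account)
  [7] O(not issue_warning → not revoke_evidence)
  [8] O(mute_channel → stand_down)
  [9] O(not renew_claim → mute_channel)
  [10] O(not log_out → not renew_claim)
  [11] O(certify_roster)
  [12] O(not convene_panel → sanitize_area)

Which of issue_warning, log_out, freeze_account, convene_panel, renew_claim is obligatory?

issue_warning

By case analysis on log_out: premise 3 gives O(log_out → not renew_claim) and premise 10 gives O(not log_out → not renew_claim), so O(not renew_claim) either way.
Applying K to premise 9 (O(not renew_claim → mute_channel)) and O(not renew_claim) yields O(mute_channel).
With premise 8, O(mute_channel → stand_down), the K-axiom yields O(stand_down).
The contrapositive of premise 5 (O(not vacate_premises → not stand_down)) is O(stand_down → vacate_premises), and O(stand_down) is already established, so O(vacate_premises).
Premise 1, O(not revoke_evidence → not vacate_premises), contraposes to O(vacate_premises → revoke_evidence); with O(vacate_premises) we get O(revoke_evidence).
The contrapositive of premise 7 (O(not issue_warning → not revoke_evidence)) is O(revoke_evidence → issue_warning), and O(revoke_evidence) is already established, so O(issue_warning).
So O(issue_warning) holds — issue_warning is obligatory. None of the other listed options is made obligatory by any chain of premises.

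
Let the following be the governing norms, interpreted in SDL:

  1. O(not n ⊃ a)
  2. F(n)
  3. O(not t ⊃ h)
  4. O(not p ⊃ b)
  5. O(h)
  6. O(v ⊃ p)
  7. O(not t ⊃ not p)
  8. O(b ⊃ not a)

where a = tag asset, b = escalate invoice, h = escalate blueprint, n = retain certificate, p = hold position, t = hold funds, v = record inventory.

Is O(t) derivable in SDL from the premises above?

F(n) at premise 2 means O(not n).
Applying K to premise 1 (O(not n ⊃ a)) and O(not n) yields O(a).
The contrapositive of premise 8 (O(b ⊃ not a)) is O(a ⊃ not b), and O(a) is already established, so O(not b).
Premise 4 is O(not p ⊃ b); contrapositively O(not b ⊃ p). Since O(not b) holds, K gives O(p).
Premise 7 is O(not t ⊃ not p); contrapositively O(p ⊃ t). Since O(p) holds, K gives O(t).
Premises 3, 5, 6 do not contribute to this derivation.
So O(t) follows.

Yes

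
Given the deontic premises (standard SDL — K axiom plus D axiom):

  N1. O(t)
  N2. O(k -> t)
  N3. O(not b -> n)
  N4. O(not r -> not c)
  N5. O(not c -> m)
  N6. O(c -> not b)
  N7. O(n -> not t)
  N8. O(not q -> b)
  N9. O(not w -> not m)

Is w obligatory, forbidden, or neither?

Obligatory

Premise 1 gives O(t).
The contrapositive of premise 7 (O(n -> not t)) is O(t -> not n), and O(t) is already established, so O(not n).
Premise 3, O(not b -> n), contraposes to O(not n -> b); with O(not n) we get O(b).
The contrapositive of premise 6 (O(c -> not b)) is O(b -> not c), and O(b) is already established, so O(not c).
With premise 5, O(not c -> m), the K-axiom yields O(m).
Premise 9 is O(not w -> not m); contrapositively O(m -> w). Since O(m) holds, K gives O(w).
Premises 2, 4, 8 do not contribute to this derivation.
Hence w is obligatory.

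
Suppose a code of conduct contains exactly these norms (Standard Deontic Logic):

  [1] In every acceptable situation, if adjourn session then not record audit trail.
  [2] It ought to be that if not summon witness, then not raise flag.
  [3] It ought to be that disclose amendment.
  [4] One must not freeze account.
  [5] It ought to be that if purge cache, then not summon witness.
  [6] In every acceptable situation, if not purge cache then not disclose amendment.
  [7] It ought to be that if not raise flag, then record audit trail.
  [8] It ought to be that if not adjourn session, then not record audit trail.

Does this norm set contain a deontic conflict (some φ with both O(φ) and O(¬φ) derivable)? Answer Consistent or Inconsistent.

Premises 8 and 1 are O(¬adjourn_session → ¬record_audit_trail) and O(adjourn_session → ¬record_audit_trail); every ideal world satisfies ¬adjourn_session or adjourn_session, so in either case ¬record_audit_trail holds — hence O(¬record_audit_trail).
Premise 7, O(¬raise_flag → record_audit_trail), contraposes to O(¬record_audit_trail → raise_flag); with O(¬record_audit_trail) we get O(raise_flag).
Premise 2, O(¬summon_witness → ¬raise_flag), contraposes to O(raise_flag → summon_witness); with O(raise_flag) we get O(summon_witness).
Premise 5 is O(purge_cache → ¬summon_witness); contrapositively O(summon_witness → ¬purge_cache). Since O(summon_witness) holds, K gives O(¬purge_cache).
From O(¬purge_cache) and premise 6, O(¬purge_cache → ¬disclose_amendment), we obtain O(¬disclose_amendment).
However, premise 3 gives O(disclose_amendment).
We now have both O(¬disclose_amendment) and O(disclose_amendment) — disclose_amendment is simultaneously obligatory and forbidden, violating the D-axiom.

Inconsistent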